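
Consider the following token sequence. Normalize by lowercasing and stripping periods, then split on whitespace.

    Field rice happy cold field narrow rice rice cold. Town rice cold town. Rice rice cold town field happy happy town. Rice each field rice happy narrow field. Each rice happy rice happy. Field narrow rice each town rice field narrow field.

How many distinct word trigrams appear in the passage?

42 tokens → 40 trigram windows in total.
Repeated trigrams (each contributes count−1 duplicates):
  rice cold town: 3
  cold town rice: 2
  field narrow rice: 2
  field rice happy: 2
  rice rice cold: 2
6 duplicate windows → 40 − 6 = 34 distinct.

34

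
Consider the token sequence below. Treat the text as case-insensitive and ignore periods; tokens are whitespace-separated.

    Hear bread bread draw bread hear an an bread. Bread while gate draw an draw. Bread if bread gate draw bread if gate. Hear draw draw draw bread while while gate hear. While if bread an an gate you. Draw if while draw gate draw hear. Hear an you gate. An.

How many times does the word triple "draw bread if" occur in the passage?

Scanning the 49 overlapping trigram windows for "draw bread if":
  position 15–17: draw bread if
  position 20–22: draw bread if

2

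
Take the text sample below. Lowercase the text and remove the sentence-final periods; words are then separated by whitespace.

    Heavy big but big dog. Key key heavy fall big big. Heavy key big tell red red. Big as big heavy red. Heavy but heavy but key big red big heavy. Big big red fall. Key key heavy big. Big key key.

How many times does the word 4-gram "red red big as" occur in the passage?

Scanning the 39 overlapping 4-gram windows for "red red big as":
  position 16–19: red red big as

1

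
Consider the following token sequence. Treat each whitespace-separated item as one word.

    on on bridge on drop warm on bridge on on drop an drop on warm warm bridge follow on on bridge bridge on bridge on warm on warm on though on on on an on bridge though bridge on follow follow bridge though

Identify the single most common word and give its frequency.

"on", 18 times

Unigram frequencies (highest first):
  on: 18
  bridge: 9
  warm: 5
  drop: 3
  follow: 3
  though: 3
  … (1 more, each ≤ 2)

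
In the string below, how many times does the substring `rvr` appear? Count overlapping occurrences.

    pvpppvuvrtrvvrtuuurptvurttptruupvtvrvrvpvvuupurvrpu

2

Sliding a length-3 window over the 51 characters (49 positions):
  position 36–38: rvr
  position 47–49: rvr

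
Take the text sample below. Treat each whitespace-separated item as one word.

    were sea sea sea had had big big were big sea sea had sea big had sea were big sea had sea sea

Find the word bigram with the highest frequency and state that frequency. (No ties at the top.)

Bigram frequencies (highest first):
  sea sea: 4
  sea had: 3
  had sea: 3
  were big: 2
  big sea: 2
  were sea: 1
  … (7 more, each ≤ 1)

"sea sea", 4 times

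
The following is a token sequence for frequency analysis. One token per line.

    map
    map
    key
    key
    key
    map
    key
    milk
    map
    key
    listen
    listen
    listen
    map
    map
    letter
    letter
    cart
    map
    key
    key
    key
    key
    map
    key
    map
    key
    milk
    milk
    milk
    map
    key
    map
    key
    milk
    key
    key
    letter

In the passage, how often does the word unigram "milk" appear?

Scanning the 38 tokens for "milk":
  position 8: milk
  position 28: milk
  position 29: milk
  position 30: milk
  position 35: milk

5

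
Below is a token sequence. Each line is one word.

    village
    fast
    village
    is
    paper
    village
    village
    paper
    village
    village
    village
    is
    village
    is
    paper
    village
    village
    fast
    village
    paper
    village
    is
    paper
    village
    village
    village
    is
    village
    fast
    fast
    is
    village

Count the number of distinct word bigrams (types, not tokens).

10

32 tokens → 31 bigram windows in total.
Repeated bigrams (each contributes count−1 duplicates):
  village village: 6
  paper village: 5
  village is: 5
  is paper: 3
  is village: 3
  village fast: 3
  fast village: 2
  village paper: 2
21 duplicate windows → 31 − 21 = 10 distinct.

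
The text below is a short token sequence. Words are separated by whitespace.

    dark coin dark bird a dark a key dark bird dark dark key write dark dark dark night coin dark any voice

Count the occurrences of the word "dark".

Scanning the 22 tokens for "dark":
  position 1: dark
  position 3: dark
  position 6: dark
  position 9: dark
  position 11: dark
  position 12: dark
  position 15: dark
  position 16: dark
  position 17: dark
  position 20: dark

10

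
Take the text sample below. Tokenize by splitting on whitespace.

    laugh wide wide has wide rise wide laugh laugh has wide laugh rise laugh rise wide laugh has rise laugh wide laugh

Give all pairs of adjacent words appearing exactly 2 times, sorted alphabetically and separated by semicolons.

Bigram counts meeting the condition (exactly 2 times):
  has wide: 2
  laugh has: 2
  laugh rise: 2
  laugh wide: 2
  rise laugh: 2
  rise wide: 2

has wide; laugh has; laugh rise; laugh wide; rise laugh; rise wide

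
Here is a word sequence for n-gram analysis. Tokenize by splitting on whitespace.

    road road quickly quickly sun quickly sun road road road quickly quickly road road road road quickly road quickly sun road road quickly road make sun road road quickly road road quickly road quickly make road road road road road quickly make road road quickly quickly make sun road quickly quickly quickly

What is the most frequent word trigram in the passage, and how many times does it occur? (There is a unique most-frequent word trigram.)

"road road quickly", 8 times

Trigram frequencies (highest first):
  road road quickly: 8
  road road road: 6
  road quickly quickly: 4
  road quickly road: 4
  sun road road: 3
  quickly sun road: 2
  … (17 more, each ≤ 2)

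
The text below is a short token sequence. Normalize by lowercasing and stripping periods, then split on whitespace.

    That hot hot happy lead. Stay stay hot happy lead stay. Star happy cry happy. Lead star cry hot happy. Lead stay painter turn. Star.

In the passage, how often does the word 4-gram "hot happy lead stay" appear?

Scanning the 22 overlapping 4-gram windows for "hot happy lead stay":
  position 3–6: hot happy lead stay
  position 8–11: hot happy lead stay
  position 19–22: hot happy lead stay

3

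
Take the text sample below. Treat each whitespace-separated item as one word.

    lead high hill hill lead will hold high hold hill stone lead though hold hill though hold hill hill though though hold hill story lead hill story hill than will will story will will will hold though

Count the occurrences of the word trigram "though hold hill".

Scanning the 35 overlapping trigram windows for "though hold hill":
  position 13–15: though hold hill
  position 16–18: though hold hill
  position 21–23: though hold hill

3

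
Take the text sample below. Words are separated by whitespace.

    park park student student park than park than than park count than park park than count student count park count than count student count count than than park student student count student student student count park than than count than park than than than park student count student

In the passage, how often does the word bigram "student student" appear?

4

Scanning the 47 overlapping bigram windows for "student student":
  position 3–4: student student
  position 29–30: student student
  position 32–33: student student
  position 33–34: student student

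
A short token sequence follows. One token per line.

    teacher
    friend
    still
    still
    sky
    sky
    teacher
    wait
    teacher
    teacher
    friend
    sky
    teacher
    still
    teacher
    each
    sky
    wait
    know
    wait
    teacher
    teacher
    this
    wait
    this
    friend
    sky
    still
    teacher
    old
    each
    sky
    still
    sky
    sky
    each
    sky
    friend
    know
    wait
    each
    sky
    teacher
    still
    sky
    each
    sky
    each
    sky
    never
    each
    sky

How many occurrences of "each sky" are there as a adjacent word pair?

7

Scanning the 51 overlapping bigram windows for "each sky":
  position 16–17: each sky
  position 31–32: each sky
  position 36–37: each sky
  position 41–42: each sky
  position 46–47: each sky
  position 48–49: each sky
  position 51–52: each sky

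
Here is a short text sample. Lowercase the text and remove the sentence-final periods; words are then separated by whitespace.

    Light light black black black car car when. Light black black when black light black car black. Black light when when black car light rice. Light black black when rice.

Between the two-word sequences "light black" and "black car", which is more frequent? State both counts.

"light black" (4 vs 3)

"light black": 4 occurrences
"black car": 3 occurrences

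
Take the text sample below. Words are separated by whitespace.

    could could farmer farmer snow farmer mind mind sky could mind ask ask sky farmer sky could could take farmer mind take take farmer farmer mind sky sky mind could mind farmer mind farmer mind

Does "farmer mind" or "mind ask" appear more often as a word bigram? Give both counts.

"farmer mind": 5 occurrences
"mind ask": 1 occurrence

"farmer mind" (5 vs 1)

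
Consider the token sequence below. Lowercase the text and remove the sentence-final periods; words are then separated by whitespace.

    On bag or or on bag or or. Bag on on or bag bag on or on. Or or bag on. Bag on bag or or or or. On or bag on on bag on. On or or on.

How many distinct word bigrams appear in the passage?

39 tokens → 38 bigram windows in total.
Repeated bigrams (each contributes count−1 duplicates):
  or or: 7
  bag on: 6
  on bag: 5
  on or: 5
  or bag: 4
  or on: 4
  bag or: 3
  on on: 3
29 duplicate windows → 38 − 29 = 9 distinct.

9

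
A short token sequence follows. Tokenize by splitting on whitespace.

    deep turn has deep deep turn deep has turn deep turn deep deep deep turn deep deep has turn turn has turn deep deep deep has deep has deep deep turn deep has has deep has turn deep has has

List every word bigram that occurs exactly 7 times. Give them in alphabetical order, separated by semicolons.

deep deep; deep has; turn deep

Bigram counts meeting the condition (exactly 7 times):
  deep deep: 7
  deep has: 7
  turn deep: 7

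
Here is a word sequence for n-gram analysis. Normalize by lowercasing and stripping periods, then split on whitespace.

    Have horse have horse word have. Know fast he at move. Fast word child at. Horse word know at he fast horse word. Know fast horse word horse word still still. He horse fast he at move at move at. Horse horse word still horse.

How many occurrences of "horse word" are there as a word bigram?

Scanning the 44 overlapping bigram windows for "horse word":
  position 4–5: horse word
  position 16–17: horse word
  position 22–23: horse word
  position 26–27: horse word
  position 28–29: horse word
  position 42–43: horse word

6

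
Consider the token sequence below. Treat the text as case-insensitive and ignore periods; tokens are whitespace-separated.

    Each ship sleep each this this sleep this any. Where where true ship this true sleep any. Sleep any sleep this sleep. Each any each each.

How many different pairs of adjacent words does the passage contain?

20

26 tokens → 25 bigram windows in total.
Repeated bigrams (each contributes count−1 duplicates):
  any sleep: 2
  sleep any: 2
  sleep each: 2
  sleep this: 2
  this sleep: 2
5 duplicate windows → 25 − 5 = 20 distinct.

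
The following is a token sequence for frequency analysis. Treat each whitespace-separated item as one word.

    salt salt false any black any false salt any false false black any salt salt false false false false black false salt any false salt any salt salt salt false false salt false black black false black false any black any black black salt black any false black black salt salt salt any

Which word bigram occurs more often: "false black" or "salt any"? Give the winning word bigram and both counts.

"false black": 5 occurrences
"salt any": 4 occurrences

"false black" (5 vs 4)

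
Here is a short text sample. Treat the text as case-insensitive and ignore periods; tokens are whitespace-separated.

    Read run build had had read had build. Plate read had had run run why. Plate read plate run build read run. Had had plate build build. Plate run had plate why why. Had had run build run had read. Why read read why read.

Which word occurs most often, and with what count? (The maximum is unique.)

Unigram frequencies (highest first):
  had: 11
  read: 9
  run: 8
  build: 6
  plate: 6
  why: 5

"had", 11 times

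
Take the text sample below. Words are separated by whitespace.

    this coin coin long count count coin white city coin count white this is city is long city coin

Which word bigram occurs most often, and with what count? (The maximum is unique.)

"city coin", 2 times

Bigram frequencies (highest first):
  city coin: 2
  this coin: 1
  coin coin: 1
  coin long: 1
  long count: 1
  count count: 1
  … (11 more, each ≤ 1)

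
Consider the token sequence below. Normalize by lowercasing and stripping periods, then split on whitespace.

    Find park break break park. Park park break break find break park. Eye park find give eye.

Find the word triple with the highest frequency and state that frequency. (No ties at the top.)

"park break break", 2 times

Trigram frequencies (highest first):
  park break break: 2
  find park break: 1
  break break park: 1
  break park park: 1
  park park park: 1
  park park break: 1
  … (8 more, each ≤ 1)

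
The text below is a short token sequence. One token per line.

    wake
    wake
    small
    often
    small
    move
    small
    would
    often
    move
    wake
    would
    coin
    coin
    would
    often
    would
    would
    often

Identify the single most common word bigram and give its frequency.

"would often", 3 times

Bigram frequencies (highest first):
  would often: 3
  wake wake: 1
  wake small: 1
  small often: 1
  often small: 1
  small move: 1
  … (10 more, each ≤ 1)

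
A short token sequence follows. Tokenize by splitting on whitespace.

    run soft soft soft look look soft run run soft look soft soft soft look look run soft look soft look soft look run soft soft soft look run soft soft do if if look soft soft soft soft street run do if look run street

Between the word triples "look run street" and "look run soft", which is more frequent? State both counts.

"look run soft" (3 vs 1)

"look run street": 1 occurrence
"look run soft": 3 occurrences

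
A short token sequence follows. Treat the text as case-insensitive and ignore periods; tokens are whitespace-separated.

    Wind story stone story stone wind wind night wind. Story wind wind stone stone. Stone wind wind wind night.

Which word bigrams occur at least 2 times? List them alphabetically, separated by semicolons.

stone stone; stone wind; story stone; wind night; wind story; wind wind

Bigram counts meeting the condition (at least 2 times):
  stone stone: 2
  stone wind: 2
  story stone: 2
  wind night: 2
  wind story: 2
  wind wind: 4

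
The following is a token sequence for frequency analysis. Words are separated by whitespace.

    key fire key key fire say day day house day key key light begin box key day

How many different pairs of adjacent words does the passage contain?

17 tokens → 16 bigram windows in total.
Repeated bigrams (each contributes count−1 duplicates):
  key fire: 2
  key key: 2
2 duplicate windows → 16 − 2 = 14 distinct.

14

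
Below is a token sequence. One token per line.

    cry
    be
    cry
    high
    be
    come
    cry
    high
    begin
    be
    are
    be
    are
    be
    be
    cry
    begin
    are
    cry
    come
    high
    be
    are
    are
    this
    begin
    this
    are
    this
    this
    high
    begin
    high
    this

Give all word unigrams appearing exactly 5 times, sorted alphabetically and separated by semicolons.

Unigram counts meeting the condition (exactly 5 times):
  cry: 5
  high: 5
  this: 5

cry; high; this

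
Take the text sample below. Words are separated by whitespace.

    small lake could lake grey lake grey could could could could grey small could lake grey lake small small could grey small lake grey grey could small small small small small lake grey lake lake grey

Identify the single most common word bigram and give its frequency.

"lake grey", 6 times

Bigram frequencies (highest first):
  lake grey: 6
  small small: 5
  small lake: 3
  grey lake: 3
  could could: 3
  could lake: 2
  … (9 more, each ≤ 2)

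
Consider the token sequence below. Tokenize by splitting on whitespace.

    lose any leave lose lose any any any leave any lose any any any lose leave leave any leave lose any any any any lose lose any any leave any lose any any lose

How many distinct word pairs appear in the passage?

34 tokens → 33 bigram windows in total.
Repeated bigrams (each contributes count−1 duplicates):
  any any: 9
  lose any: 6
  any lose: 5
  any leave: 4
  leave any: 3
  leave lose: 2
  lose lose: 2
24 duplicate windows → 33 − 24 = 9 distinct.

9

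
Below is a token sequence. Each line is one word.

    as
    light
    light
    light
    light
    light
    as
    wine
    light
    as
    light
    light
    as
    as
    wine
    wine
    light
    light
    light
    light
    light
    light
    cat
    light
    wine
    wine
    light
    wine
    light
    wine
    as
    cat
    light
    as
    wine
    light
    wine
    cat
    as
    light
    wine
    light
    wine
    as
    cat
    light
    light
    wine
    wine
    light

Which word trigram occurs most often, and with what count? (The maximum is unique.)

Trigram frequencies (highest first):
  light light light: 7
  wine light wine: 4
  wine wine light: 3
  as light light: 2
  light light as: 2
  light as wine: 2
  … (22 more, each ≤ 2)

"light light light", 7 times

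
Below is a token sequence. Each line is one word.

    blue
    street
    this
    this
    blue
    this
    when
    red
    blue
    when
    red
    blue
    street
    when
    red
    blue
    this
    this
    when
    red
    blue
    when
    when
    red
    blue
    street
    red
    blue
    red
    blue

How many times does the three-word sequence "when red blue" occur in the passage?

Scanning the 28 overlapping trigram windows for "when red blue":
  position 7–9: when red blue
  position 10–12: when red blue
  position 14–16: when red blue
  position 19–21: when red blue
  position 23–25: when red blue

5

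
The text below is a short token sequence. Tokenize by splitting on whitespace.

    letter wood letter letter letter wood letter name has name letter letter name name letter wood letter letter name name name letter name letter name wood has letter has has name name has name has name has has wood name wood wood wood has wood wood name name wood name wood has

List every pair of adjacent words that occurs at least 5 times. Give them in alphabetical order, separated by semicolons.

letter name; name name

Bigram counts meeting the condition (at least 5 times):
  letter name: 5
  name name: 5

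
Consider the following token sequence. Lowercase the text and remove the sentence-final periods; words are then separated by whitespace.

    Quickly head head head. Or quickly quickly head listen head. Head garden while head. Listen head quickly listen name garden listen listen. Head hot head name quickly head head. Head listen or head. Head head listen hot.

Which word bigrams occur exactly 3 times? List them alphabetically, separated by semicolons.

Bigram counts meeting the condition (exactly 3 times):
  listen head: 3
  quickly head: 3

listen head; quickly head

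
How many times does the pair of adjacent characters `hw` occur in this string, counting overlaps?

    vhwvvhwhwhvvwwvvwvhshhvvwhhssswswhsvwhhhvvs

Sliding a length-2 window over the 43 characters (42 positions):
  position 2–3: hw
  position 6–7: hw
  position 8–9: hw

3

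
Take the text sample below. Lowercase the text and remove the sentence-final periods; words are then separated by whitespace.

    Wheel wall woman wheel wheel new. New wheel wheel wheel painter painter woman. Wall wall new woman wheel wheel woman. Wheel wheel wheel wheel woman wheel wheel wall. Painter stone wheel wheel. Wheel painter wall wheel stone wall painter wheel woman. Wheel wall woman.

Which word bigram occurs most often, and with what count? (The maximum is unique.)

"wheel wheel", 10 times

Bigram frequencies (highest first):
  wheel wheel: 10
  woman wheel: 5
  wheel wall: 3
  wheel woman: 3
  wall woman: 2
  wheel painter: 2
  … (17 more, each ≤ 2)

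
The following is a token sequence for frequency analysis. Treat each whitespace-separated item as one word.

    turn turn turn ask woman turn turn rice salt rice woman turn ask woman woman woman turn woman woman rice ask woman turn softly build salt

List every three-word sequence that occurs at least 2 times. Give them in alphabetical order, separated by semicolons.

Trigram counts meeting the condition (at least 2 times):
  ask woman turn: 2
  turn ask woman: 2

ask woman turn; turn ask woman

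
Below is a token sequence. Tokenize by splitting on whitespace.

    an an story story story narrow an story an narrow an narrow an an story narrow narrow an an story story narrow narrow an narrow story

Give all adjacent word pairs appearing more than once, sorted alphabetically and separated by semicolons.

Bigram counts meeting the condition (more than once):
  an an: 3
  an narrow: 3
  an story: 4
  narrow an: 5
  narrow narrow: 2
  story narrow: 3
  story story: 3

an an; an narrow; an story; narrow an; narrow narrow; story narrow; story story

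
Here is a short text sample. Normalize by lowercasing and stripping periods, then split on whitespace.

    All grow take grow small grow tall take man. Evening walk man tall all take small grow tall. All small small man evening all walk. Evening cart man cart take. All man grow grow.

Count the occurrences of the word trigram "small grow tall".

Scanning the 32 overlapping trigram windows for "small grow tall":
  position 5–7: small grow tall
  position 16–18: small grow tall

2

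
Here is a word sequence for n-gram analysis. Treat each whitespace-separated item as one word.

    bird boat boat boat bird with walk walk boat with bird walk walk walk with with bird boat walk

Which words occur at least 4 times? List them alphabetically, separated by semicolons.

Unigram counts meeting the condition (at least 4 times):
  bird: 4
  boat: 5
  walk: 6
  with: 4

bird; boat; walk; with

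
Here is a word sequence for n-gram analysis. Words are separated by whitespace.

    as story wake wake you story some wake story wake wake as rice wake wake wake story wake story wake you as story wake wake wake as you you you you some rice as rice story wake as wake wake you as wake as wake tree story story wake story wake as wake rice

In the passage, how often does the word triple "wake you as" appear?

2

Scanning the 52 overlapping trigram windows for "wake you as":
  position 20–22: wake you as
  position 40–42: wake you as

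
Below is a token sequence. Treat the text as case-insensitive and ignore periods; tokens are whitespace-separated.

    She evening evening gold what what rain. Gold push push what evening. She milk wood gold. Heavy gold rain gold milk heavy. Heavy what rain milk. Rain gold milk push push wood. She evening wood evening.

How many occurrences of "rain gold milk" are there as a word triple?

2

Scanning the 34 overlapping trigram windows for "rain gold milk":
  position 19–21: rain gold milk
  position 27–29: rain gold milk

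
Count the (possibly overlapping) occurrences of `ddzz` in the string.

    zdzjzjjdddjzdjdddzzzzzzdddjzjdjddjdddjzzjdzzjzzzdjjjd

1

Sliding a length-4 window over the 53 characters (50 positions):
  position 16–19: ddzz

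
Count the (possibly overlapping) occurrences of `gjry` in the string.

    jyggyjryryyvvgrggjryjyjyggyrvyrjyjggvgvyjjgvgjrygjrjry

2

Sliding a length-4 window over the 54 characters (51 positions):
  position 17–20: gjry
  position 45–48: gjry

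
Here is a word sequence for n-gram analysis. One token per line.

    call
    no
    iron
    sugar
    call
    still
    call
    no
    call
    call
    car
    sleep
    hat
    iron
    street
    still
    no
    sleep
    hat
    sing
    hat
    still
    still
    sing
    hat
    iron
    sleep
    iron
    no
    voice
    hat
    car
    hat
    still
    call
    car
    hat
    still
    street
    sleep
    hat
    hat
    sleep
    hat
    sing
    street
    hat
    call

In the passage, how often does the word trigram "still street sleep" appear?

1

Scanning the 46 overlapping trigram windows for "still street sleep":
  position 38–40: still street sleep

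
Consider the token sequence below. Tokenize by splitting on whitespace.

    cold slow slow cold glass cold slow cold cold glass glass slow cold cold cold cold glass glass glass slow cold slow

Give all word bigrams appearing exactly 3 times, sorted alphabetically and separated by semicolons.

Bigram counts meeting the condition (exactly 3 times):
  cold glass: 3
  cold slow: 3
  glass glass: 3

cold glass; cold slow; glass glass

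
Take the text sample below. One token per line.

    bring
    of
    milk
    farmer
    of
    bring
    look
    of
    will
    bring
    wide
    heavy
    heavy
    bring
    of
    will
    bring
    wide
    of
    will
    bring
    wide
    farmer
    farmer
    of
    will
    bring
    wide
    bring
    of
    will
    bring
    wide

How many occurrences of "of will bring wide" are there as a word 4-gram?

Scanning the 30 overlapping 4-gram windows for "of will bring wide":
  position 8–11: of will bring wide
  position 15–18: of will bring wide
  position 19–22: of will bring wide
  position 25–28: of will bring wide
  position 30–33: of will bring wide

5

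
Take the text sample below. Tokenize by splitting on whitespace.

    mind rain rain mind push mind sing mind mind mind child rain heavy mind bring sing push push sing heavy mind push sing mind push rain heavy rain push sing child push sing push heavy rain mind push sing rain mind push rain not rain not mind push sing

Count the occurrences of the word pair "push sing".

6

Scanning the 48 overlapping bigram windows for "push sing":
  position 18–19: push sing
  position 22–23: push sing
  position 29–30: push sing
  position 32–33: push sing
  position 38–39: push sing
  position 48–49: push sing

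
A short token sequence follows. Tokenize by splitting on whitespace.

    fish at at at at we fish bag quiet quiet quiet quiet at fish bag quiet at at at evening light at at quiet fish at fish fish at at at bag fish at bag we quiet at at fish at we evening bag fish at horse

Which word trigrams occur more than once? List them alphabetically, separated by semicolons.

Trigram counts meeting the condition (more than once):
  at at at: 4
  bag fish at: 2
  fish at at: 2
  fish bag quiet: 2
  quiet at at: 2
  quiet quiet quiet: 2

at at at; bag fish at; fish at at; fish bag quiet; quiet at at; quiet quiet quiet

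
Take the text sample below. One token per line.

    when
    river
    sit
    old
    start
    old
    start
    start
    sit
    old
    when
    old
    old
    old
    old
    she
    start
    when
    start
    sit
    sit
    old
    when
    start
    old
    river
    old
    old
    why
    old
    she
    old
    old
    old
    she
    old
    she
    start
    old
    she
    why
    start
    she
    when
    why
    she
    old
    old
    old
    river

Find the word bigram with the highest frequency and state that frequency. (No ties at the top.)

"old old", 8 times

Bigram frequencies (highest first):
  old old: 8
  old she: 5
  sit old: 3
  start old: 3
  she old: 3
  old start: 2
  … (20 more, each ≤ 2)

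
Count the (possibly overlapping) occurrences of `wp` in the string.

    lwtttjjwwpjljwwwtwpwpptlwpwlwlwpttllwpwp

7

Sliding a length-2 window over the 40 characters (39 positions):
  position 9–10: wp
  position 18–19: wp
  position 20–21: wp
  position 25–26: wp
  position 31–32: wp
  position 37–38: wp
  position 39–40: wp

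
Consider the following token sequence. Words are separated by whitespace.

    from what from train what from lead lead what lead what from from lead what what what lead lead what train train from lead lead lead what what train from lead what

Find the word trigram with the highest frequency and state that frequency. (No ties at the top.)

Trigram frequencies (highest first):
  lead lead what: 3
  from lead lead: 2
  from lead what: 2
  lead what what: 2
  train from lead: 2
  from what from: 1
  … (18 more, each ≤ 1)

"lead lead what", 3 times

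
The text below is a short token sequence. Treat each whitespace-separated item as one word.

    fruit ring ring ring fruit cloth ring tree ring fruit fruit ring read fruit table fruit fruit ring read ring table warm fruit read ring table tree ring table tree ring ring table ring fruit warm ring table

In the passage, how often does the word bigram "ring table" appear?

Scanning the 37 overlapping bigram windows for "ring table":
  position 20–21: ring table
  position 25–26: ring table
  position 28–29: ring table
  position 32–33: ring table
  position 37–38: ring table

5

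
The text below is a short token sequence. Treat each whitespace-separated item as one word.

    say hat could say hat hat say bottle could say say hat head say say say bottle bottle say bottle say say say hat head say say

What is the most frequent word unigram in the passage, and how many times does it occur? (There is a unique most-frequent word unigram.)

Unigram frequencies (highest first):
  say: 14
  hat: 5
  bottle: 4
  could: 2
  head: 2

"say", 14 times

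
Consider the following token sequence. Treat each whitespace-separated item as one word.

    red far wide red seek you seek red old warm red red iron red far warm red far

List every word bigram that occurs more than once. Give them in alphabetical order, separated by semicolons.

red far; warm red

Bigram counts meeting the condition (more than once):
  red far: 3
  warm red: 2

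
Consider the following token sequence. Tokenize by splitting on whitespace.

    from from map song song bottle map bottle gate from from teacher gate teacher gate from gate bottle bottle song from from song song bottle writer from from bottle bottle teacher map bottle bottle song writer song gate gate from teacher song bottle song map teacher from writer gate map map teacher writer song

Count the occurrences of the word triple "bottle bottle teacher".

Scanning the 52 overlapping trigram windows for "bottle bottle teacher":
  position 29–31: bottle bottle teacher

1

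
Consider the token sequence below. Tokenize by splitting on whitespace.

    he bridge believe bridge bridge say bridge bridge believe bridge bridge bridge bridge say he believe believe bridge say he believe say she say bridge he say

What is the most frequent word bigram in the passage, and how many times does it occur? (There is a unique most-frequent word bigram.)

Bigram frequencies (highest first):
  bridge bridge: 5
  believe bridge: 3
  bridge say: 3
  bridge believe: 2
  say bridge: 2
  say he: 2
  … (8 more, each ≤ 2)

"bridge bridge", 5 times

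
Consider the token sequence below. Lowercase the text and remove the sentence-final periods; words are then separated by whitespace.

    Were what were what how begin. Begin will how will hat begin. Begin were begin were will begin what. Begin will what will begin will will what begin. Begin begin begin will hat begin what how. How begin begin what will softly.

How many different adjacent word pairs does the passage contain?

21

42 tokens → 41 bigram windows in total.
Repeated bigrams (each contributes count−1 duplicates):
  begin begin: 6
  begin will: 4
  begin what: 3
  begin were: 2
  hat begin: 2
  how begin: 2
  were what: 2
  what begin: 2
  … (5 more repeated)
20 duplicate windows → 41 − 20 = 21 distinct.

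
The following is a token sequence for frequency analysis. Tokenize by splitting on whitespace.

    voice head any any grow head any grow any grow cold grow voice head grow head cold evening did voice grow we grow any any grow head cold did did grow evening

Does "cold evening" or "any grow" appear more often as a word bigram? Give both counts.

"any grow" (4 vs 1)

"cold evening": 1 occurrence
"any grow": 4 occurrences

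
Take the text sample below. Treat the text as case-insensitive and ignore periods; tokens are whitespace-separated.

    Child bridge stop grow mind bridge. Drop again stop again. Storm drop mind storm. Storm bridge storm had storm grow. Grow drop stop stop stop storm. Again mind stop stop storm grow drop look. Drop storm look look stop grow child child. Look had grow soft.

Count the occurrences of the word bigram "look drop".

1

Scanning the 45 overlapping bigram windows for "look drop":
  position 34–35: look drop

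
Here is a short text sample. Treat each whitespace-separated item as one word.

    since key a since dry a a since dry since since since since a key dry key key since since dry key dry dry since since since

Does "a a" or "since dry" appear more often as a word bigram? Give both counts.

"a a": 1 occurrence
"since dry": 3 occurrences

"since dry" (3 vs 1)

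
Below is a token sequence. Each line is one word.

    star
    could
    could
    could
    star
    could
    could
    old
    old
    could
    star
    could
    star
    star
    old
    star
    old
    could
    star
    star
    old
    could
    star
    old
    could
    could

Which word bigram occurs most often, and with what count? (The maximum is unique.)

"could star", 5 times

Bigram frequencies (highest first):
  could star: 5
  could could: 4
  old could: 4
  star old: 4
  star could: 3
  star star: 2
  … (3 more, each ≤ 1)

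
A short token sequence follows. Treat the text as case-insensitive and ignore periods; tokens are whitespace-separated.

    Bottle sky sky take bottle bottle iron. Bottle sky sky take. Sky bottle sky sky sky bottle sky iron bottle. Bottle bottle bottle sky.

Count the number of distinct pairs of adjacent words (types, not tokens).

10

24 tokens → 23 bigram windows in total.
Repeated bigrams (each contributes count−1 duplicates):
  bottle sky: 5
  bottle bottle: 4
  sky sky: 4
  iron bottle: 2
  sky bottle: 2
  sky take: 2
13 duplicate windows → 23 − 13 = 10 distinct.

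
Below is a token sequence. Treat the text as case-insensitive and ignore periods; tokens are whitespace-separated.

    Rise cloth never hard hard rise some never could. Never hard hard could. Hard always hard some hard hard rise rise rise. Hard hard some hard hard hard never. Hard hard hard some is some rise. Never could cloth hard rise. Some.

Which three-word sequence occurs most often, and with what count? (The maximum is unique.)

Trigram frequencies (highest first):
  never hard hard: 3
  hard hard rise: 2
  hard rise some: 2
  hard some hard: 2
  some hard hard: 2
  hard hard some: 2
  … (26 more, each ≤ 2)

"never hard hard", 3 times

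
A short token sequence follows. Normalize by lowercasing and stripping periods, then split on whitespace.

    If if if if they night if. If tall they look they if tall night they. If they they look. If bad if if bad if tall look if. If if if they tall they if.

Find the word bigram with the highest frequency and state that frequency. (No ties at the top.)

"if if", 8 times

Bigram frequencies (highest first):
  if if: 8
  if they: 3
  if tall: 3
  they if: 3
  tall they: 2
  they look: 2
  … (11 more, each ≤ 2)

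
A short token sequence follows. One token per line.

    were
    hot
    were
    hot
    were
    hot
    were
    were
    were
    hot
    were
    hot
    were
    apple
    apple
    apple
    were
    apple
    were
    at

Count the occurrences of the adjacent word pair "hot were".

Scanning the 19 overlapping bigram windows for "hot were":
  position 2–3: hot were
  position 4–5: hot were
  position 6–7: hot were
  position 10–11: hot were
  position 12–13: hot were

5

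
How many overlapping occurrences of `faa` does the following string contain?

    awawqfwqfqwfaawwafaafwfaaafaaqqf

4

Sliding a length-3 window over the 32 characters (30 positions):
  position 12–14: faa
  position 18–20: faa
  position 23–25: faa
  position 27–29: faa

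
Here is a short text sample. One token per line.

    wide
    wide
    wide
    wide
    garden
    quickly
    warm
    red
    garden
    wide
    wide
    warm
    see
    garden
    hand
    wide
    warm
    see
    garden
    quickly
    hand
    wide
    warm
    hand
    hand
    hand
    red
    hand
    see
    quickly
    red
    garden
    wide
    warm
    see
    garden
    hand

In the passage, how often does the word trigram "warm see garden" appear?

Scanning the 35 overlapping trigram windows for "warm see garden":
  position 12–14: warm see garden
  position 17–19: warm see garden
  position 34–36: warm see garden

3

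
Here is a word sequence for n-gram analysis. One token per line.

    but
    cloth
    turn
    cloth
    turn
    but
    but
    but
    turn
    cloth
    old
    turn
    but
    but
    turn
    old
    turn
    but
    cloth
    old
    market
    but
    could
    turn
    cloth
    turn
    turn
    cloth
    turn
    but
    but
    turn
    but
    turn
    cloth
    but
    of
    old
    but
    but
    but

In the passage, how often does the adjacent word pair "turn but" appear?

Scanning the 40 overlapping bigram windows for "turn but":
  position 5–6: turn but
  position 12–13: turn but
  position 17–18: turn but
  position 29–30: turn but
  position 32–33: turn but

5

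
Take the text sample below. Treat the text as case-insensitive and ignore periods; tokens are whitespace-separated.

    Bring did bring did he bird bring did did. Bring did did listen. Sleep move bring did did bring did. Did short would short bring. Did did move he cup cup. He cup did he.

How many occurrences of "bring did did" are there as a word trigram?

5

Scanning the 33 overlapping trigram windows for "bring did did":
  position 7–9: bring did did
  position 10–12: bring did did
  position 16–18: bring did did
  position 19–21: bring did did
  position 25–27: bring did did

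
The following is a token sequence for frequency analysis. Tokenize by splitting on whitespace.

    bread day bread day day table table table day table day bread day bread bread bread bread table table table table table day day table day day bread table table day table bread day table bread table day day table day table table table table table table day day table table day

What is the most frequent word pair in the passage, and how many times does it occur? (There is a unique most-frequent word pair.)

"table table", 13 times

Bigram frequencies (highest first):
  table table: 13
  table day: 9
  day table: 8
  day day: 5
  bread day: 4
  day bread: 4
  … (3 more, each ≤ 3)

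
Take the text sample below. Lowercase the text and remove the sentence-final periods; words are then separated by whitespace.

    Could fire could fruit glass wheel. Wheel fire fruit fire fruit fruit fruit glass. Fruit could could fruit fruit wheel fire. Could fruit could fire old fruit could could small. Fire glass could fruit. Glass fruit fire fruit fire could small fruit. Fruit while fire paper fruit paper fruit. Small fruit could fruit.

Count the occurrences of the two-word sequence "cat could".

Scanning the 52 overlapping bigram windows for "cat could":
  (none found)

0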